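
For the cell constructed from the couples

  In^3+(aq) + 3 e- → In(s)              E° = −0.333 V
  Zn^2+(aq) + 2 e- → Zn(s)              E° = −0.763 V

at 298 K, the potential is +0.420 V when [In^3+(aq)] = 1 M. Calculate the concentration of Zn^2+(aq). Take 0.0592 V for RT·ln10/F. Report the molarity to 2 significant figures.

The In³⁺/In couple has the larger reduction potential, so it is the cathode: E°cell = −0.333 − (−0.763) = +0.430 V and n = 6.
From the Nernst equation, log Q = n(E° − E)/0.0592 = 6·(+0.430 − (+0.420))/0.0592 = 1.014.
Balancing electrons gives 2 In^3+(aq) + 3 Zn(s) → 2 In(s) + 3 Zn^2+(aq); thus Q = [Zn^2+(aq)]^3 / [In^3+(aq)]^2.
Isolating [Zn^2+(aq)] in Q = 10^{1.014} yields log [Zn^2+(aq)] = 0.338, i.e. 2.2 M.

2.2 M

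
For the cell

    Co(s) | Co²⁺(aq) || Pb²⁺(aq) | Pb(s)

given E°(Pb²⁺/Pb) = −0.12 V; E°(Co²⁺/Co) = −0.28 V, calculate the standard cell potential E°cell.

+0.16 V

By convention the left-hand electrode in cell notation is the anode (oxidation) and the right-hand electrode is the cathode (reduction).
E°cell = E°(right) − E°(left) = −0.12 − (−0.28) = +0.16 V.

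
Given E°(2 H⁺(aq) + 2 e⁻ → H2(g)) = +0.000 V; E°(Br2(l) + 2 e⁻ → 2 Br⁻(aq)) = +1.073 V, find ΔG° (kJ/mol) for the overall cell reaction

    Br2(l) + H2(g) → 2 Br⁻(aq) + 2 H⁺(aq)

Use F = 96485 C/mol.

In the reaction as written Br2(l) is reduced, so the Br₂/Br⁻ couple is the cathode and 2H⁺/H₂ is the anode.
E°cell = +1.073 − (+0.000) = +1.073 V; balancing electrons gives n = 2.
ΔG° = −nFE°cell = −(2)(96485)(+1.073) J/mol = −207 kJ/mol.

−207 kJ/mol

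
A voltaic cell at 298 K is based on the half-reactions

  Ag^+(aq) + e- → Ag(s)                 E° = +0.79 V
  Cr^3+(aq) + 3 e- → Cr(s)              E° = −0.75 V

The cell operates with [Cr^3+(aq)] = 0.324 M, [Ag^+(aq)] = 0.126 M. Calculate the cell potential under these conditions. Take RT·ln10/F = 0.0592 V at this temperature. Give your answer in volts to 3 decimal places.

The Ag⁺/Ag couple has the more positive E°, so it is the cathode; Cr³⁺/Cr is the anode.
E°cell = E°cat − E°an = +0.79 − (−0.75) = +1.54 V; n = 3.
Balancing gives 3 Ag^+(aq) + Cr(s) → 3 Ag(s) + Cr^3+(aq); hence Q = [Cr^3+(aq)] / [Ag^+(aq)]^3 = 162 (log Q = 2.209).
Applying E = E° − (RT ln10/nF)·log Q gives +1.54 − (0.0592/3)(2.209) = +1.496 V.

+1.496 V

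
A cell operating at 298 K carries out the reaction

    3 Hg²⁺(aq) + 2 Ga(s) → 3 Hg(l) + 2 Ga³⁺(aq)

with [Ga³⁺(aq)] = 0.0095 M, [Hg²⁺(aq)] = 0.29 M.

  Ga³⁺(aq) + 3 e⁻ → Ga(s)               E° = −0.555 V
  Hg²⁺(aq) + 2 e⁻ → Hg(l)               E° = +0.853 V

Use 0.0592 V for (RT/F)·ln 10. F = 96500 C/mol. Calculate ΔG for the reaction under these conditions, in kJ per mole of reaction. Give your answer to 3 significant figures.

−829 kJ/mol

E°cell = +0.853 − (−0.555) = +1.408 V; the balanced reaction transfers n = 6 electrons.
Here Q = [Ga³⁺(aq)]^2 / [Hg²⁺(aq)]^3 = 0.0037 (log Q = −2.432), giving E = +1.408 − (0.0592/6)·(−2.432) = +1.4320 V.
Then ΔG = −nFE = −6 × 96500 × +1.4320 J/mol = −829 kJ/mol.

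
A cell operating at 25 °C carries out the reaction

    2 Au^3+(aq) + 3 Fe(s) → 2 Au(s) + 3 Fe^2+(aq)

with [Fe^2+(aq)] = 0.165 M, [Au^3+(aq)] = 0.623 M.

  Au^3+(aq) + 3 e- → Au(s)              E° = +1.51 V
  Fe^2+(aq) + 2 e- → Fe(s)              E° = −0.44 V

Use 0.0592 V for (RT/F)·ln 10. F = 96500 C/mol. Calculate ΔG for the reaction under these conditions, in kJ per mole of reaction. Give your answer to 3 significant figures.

The standard cell potential is +1.51 − (−0.44) = +1.95 V, with n = 6 electrons in the balanced equation.
Q = [Fe^2+(aq)]^3 / [Au^3+(aq)]^2 = 0.0116, so log Q = −1.937 and E = +1.95 − (0.0592/6)(−1.937) = +1.9691 V.
ΔG = −nFE = −(6)(96500)(+1.9691) J/mol = −1140 kJ/mol.

−1140 kJ/mol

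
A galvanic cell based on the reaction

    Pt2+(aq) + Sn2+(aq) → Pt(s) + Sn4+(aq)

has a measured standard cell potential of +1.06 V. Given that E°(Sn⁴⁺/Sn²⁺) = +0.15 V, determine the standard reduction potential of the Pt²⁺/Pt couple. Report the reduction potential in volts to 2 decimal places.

In the reaction as written the Pt²⁺/Pt couple is reduced (cathode) and Sn⁴⁺/Sn²⁺ is oxidized (anode), so E°cell = E°(Pt²⁺/Pt) − E°(Sn⁴⁺/Sn²⁺).
E°(Pt²⁺/Pt) = E°cell + E°(anode) = +1.06 + (+0.15) = +1.21 V.

+1.21 V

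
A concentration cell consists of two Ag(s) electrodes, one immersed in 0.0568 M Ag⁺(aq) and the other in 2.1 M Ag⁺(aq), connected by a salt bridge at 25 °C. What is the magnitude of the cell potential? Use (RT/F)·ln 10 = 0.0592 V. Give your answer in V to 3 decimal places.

0.093 V

For a concentration cell E°cell = 0, since both electrodes use the same couple.
The compartment with the higher Ag⁺(aq) concentration (2.1 M) acts as the cathode; ions are reduced there and produced at the dilute (0.0568 M) anode.
With n = 1, Ecell = −(0.0592/1)·log([dilute]/[conc]) = −(0.0592/1)·log(0.0568/2.1) = +0.093 V.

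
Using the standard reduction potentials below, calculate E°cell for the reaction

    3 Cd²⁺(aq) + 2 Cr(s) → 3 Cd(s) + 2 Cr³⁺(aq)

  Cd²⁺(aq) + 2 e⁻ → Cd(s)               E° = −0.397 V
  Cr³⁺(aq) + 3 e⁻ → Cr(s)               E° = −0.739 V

In the reaction as written, Cd²⁺(aq) is reduced (cathode) and Cr³⁺(aq) is produced by oxidation at the anode.
E°cell = E°(cathode) − E°(anode) = −0.397 − (−0.739) = +0.342 V.
The positive value indicates the reaction is spontaneous as written.

+0.342 V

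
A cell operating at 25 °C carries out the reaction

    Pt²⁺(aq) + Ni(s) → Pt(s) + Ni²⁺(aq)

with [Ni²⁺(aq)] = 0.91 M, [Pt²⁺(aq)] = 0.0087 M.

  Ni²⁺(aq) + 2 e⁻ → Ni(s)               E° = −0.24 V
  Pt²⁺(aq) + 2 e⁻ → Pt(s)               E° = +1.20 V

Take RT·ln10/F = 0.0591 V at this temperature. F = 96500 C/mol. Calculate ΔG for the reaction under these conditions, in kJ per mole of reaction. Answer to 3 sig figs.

−266 kJ/mol

E°cell = +1.20 − (−0.24) = +1.44 V; the balanced reaction transfers n = 2 electrons.
Here Q = [Ni²⁺(aq)] / [Pt²⁺(aq)] = 105 (log Q = 2.020), giving E = +1.44 − (0.0591/2)·(2.020) = +1.3803 V.
Then ΔG = −nFE = −2 × 96500 × +1.3803 J/mol = −266 kJ/mol.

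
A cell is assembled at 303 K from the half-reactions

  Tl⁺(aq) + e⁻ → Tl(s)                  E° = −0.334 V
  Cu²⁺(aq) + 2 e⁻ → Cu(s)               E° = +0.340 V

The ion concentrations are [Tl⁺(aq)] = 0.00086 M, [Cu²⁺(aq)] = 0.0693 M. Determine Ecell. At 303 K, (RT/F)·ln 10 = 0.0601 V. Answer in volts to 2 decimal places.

+0.82 V

Since E°(Cu²⁺/Cu) > E°(Tl⁺/Tl), Cu²⁺/Cu serves as the cathode.
E°cell = +0.340 − (−0.334) = +0.674 V, with n = 2 electrons transferred.
Balancing gives Cu²⁺(aq) + 2 Tl(s) → Cu(s) + 2 Tl⁺(aq); hence Q = [Tl⁺(aq)]^2 / [Cu²⁺(aq)] = 1.07×10^−5 (log Q = −4.972).
E = E° − (0.0601/n)·log Q = +0.674 − (0.0601/2)(−4.972) = +0.82 V.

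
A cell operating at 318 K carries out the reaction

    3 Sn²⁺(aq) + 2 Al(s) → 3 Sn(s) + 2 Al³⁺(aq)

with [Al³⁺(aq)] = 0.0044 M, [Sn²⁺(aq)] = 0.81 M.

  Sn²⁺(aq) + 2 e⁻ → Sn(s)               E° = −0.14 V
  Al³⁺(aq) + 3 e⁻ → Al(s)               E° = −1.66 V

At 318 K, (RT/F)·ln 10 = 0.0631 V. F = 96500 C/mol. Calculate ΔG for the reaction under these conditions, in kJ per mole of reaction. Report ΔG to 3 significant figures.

−907 kJ/mol

With Sn²⁺/Sn reduced at the cathode, E°cell = −0.14 − (−1.66) = +1.52 V and n = 6.
The reaction quotient is [Al³⁺(aq)]^2 / [Sn²⁺(aq)]^3 = 3.64×10^−5; by Nernst, E = +1.52 − (0.0631/6)(−4.439) = +1.5667 V.
ΔG = −nFE = −(6)(96500)(+1.5667) J/mol = −907 kJ/mol.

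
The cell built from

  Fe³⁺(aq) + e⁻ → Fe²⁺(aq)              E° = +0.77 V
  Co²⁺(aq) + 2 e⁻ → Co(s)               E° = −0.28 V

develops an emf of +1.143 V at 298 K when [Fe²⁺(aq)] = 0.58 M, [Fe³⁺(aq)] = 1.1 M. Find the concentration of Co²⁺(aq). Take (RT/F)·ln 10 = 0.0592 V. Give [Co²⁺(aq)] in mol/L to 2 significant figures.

The Fe³⁺/Fe²⁺ couple has the larger reduction potential, so it is the cathode: E°cell = +0.77 − (−0.28) = +1.05 V and n = 2.
From the Nernst equation, log Q = n(E° − E)/0.0592 = 2·(+1.05 − (+1.143))/0.0592 = −3.142.
The balanced reaction is 2 Fe³⁺(aq) + Co(s) → 2 Fe²⁺(aq) + Co²⁺(aq), so Q = ([Fe²⁺(aq)]^2·[Co²⁺(aq)]) / [Fe³⁺(aq)]^2.
Isolating [Co²⁺(aq)] in Q = 10^{−3.142} yields log [Co²⁺(aq)] = −2.586, i.e. 0.0026 M.

0.0026 M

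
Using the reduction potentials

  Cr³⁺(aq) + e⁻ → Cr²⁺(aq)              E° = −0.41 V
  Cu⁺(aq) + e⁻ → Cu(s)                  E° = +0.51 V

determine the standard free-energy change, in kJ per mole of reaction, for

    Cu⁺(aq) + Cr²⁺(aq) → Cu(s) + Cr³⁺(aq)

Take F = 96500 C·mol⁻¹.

−88.8 kJ/mol

In the reaction as written Cu⁺(aq) is reduced, so the Cu⁺/Cu couple is the cathode and Cr³⁺/Cr²⁺ is the anode.
E°cell = +0.51 − (−0.41) = +0.92 V; balancing electrons gives n = 1.
ΔG° = −nFE°cell = −(1)(96500)(+0.92) J/mol = −88.8 kJ/mol.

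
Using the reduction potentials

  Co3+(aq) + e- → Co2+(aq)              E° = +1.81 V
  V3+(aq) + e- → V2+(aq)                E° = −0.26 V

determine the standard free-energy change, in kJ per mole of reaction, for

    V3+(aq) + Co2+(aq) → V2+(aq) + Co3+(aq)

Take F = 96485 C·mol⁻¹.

+200 kJ/mol

In the reaction as written V3+(aq) is reduced, so the V³⁺/V²⁺ couple is the cathode and Co³⁺/Co²⁺ is the anode.
E°cell = −0.26 − (+1.81) = −2.07 V; balancing electrons gives n = 1.
ΔG° = −nFE°cell = −(1)(96485)(−2.07) J/mol = +200 kJ/mol.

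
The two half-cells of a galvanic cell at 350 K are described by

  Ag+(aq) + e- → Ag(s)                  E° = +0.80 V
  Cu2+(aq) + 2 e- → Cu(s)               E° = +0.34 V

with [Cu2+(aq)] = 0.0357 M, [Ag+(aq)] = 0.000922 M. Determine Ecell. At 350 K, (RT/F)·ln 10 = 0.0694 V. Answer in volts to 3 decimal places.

Ag⁺/Ag is reduced (cathode, E° = +0.80 V) and Cu²⁺/Cu is oxidized (anode).
The standard potential is +0.80 − (+0.34) = +0.46 V and the balanced reaction transfers n = 2 electrons.
For the overall reaction 2 Ag+(aq) + Cu(s) → 2 Ag(s) + Cu2+(aq), Q = [Cu2+(aq)] / [Ag+(aq)]^2 = 4.2×10^4, giving log Q = 4.623.
E = E° − (0.0694/n)·log Q = +0.46 − (0.0694/2)(4.623) = +0.300 V.

+0.300 V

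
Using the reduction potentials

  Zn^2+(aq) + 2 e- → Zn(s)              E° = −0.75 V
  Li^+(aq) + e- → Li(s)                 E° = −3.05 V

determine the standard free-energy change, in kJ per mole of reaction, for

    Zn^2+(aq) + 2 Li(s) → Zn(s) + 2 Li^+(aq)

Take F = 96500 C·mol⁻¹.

In the reaction as written Zn^2+(aq) is reduced, so the Zn²⁺/Zn couple is the cathode and Li⁺/Li is the anode.
E°cell = −0.75 − (−3.05) = +2.30 V; balancing electrons gives n = 2.
ΔG° = −nFE°cell = −(2)(96500)(+2.30) J/mol = −444 kJ/mol.

−444 kJ/mol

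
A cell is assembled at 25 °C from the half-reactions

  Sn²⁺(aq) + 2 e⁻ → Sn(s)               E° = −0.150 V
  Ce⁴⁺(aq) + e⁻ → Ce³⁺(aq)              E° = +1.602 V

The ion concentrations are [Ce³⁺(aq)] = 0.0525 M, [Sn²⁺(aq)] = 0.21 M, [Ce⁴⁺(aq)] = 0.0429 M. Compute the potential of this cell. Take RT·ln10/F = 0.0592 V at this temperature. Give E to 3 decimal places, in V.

+1.767 V

Since E°(Ce⁴⁺/Ce³⁺) > E°(Sn²⁺/Sn), Ce⁴⁺/Ce³⁺ serves as the cathode.
E°cell = +1.602 − (−0.150) = +1.752 V, with n = 2 electrons transferred.
For the overall reaction 2 Ce⁴⁺(aq) + Sn(s) → 2 Ce³⁺(aq) + Sn²⁺(aq), Q = ([Ce³⁺(aq)]^2·[Sn²⁺(aq)]) / [Ce⁴⁺(aq)]^2 = 0.315, giving log Q = −0.502.
Applying E = E° − (RT ln10/nF)·log Q gives +1.752 − (0.0592/2)(−0.502) = +1.767 V.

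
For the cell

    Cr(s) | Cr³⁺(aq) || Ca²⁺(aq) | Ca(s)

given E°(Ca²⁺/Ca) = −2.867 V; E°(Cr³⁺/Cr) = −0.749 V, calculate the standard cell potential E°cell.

−2.118 V

By convention the left-hand electrode in cell notation is the anode (oxidation) and the right-hand electrode is the cathode (reduction).
E°cell = E°(right) − E°(left) = −2.867 − (−0.749) = −2.118 V.
The negative sign shows that, as written, the cell would require an external voltage to drive the reaction.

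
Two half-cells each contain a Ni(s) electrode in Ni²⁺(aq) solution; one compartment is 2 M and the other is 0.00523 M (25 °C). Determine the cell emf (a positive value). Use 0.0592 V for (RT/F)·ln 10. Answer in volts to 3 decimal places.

For a concentration cell E°cell = 0, since both electrodes use the same couple.
The compartment with the higher Ni²⁺(aq) concentration (2 M) acts as the cathode; ions are reduced there and produced at the dilute (0.00523 M) anode.
With n = 2, Ecell = −(0.0592/2)·log([dilute]/[conc]) = −(0.0592/2)·log(0.00523/2) = +0.076 V.

0.076 V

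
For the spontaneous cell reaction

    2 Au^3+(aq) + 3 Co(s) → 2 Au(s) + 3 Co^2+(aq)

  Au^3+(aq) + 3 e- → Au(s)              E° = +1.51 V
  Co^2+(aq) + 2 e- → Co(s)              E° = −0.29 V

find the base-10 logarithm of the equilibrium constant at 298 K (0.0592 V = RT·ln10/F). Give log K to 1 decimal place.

The Au³⁺/Au couple is reduced (cathode); E°cell = +1.51 − (−0.29) = +1.80 V with n = 6.
At equilibrium E = 0, so log K = nE°cell / 0.0592 = (6)(+1.80) / 0.0592 = 182.4.

log K = 182.4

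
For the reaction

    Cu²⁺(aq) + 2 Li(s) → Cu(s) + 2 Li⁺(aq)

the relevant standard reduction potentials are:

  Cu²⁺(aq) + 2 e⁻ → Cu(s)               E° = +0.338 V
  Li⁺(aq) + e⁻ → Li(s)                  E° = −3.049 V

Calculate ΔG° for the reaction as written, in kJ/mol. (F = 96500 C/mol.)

In the reaction as written Cu²⁺(aq) is reduced, so the Cu²⁺/Cu couple is the cathode and Li⁺/Li is the anode.
E°cell = +0.338 − (−3.049) = +3.387 V; balancing electrons gives n = 2.
ΔG° = −nFE°cell = −(2)(96500)(+3.387) J/mol = −654 kJ/mol.

−654 kJ/mol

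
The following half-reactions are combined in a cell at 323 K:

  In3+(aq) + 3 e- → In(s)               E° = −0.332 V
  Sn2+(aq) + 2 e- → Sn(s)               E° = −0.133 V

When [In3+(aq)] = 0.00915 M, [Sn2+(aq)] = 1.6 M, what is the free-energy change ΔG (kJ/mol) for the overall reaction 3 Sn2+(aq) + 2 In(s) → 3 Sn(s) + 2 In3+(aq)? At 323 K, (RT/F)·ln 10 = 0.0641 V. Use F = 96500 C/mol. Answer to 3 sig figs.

The standard cell potential is −0.133 − (−0.332) = +0.199 V, with n = 6 electrons in the balanced equation.
Q = [In3+(aq)]^2 / [Sn2+(aq)]^3 = 2.04×10^−5, so log Q = −4.690 and E = +0.199 − (0.0641/6)(−4.690) = +0.2491 V.
Then ΔG = −nFE = −6 × 96500 × +0.2491 J/mol = −144 kJ/mol.

−144 kJ/mol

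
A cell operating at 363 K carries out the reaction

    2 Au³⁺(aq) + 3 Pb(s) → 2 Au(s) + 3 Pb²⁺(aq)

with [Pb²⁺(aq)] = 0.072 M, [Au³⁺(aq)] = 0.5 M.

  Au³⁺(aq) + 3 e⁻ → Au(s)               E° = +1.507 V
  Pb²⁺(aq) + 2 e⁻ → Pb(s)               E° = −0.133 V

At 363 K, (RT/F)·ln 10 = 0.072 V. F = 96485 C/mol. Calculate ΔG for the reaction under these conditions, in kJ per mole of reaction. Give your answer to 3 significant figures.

E°cell = +1.507 − (−0.133) = +1.640 V; the balanced reaction transfers n = 6 electrons.
Q = [Pb²⁺(aq)]^3 / [Au³⁺(aq)]^2 = 0.00149, so log Q = −2.826 and E = +1.640 − (0.072/6)(−2.826) = +1.6739 V.
Then ΔG = −nFE = −6 × 96485 × +1.6739 J/mol = −969 kJ/mol.

−969 kJ/mol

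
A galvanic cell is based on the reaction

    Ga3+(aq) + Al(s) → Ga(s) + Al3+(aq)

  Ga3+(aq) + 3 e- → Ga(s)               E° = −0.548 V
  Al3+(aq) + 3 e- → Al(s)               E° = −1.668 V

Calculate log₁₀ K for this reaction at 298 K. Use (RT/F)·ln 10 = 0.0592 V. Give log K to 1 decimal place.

log K = 56.8

The Ga³⁺/Ga couple is reduced (cathode); E°cell = −0.548 − (−1.668) = +1.120 V with n = 3.
At equilibrium E = 0, so log K = nE°cell / 0.0592 = (3)(+1.120) / 0.0592 = 56.8.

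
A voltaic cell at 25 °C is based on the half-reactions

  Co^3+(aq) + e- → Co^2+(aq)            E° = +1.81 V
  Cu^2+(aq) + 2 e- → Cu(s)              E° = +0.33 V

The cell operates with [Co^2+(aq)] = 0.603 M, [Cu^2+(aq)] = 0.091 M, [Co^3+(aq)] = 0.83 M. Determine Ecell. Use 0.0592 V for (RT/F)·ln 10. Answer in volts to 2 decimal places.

Co³⁺/Co²⁺ is reduced (cathode, E° = +1.81 V) and Cu²⁺/Cu is oxidized (anode).
E°cell = +1.81 − (+0.33) = +1.48 V, with n = 2 electrons transferred.
The balanced reaction is 2 Co^3+(aq) + Cu(s) → 2 Co^2+(aq) + Cu^2+(aq), so Q = ([Co^2+(aq)]^2·[Cu^2+(aq)]) / [Co^3+(aq)]^2 = 0.048 and log Q = −1.318.
E = E° − (0.0592/n)·log Q = +1.48 − (0.0592/2)(−1.318) = +1.52 V.

+1.52 V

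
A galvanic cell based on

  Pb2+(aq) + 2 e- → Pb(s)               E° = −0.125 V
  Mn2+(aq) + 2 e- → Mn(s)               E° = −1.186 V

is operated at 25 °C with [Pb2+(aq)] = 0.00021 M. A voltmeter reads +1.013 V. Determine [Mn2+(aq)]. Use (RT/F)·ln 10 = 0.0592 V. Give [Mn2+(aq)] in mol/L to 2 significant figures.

0.0088 M

The Pb²⁺/Pb couple has the larger reduction potential, so it is the cathode: E°cell = −0.125 − (−1.186) = +1.061 V and n = 2.
From the Nernst equation, log Q = n(E° − E)/0.0592 = 2·(+1.061 − (+1.013))/0.0592 = 1.622.
Balancing electrons gives Pb2+(aq) + Mn(s) → Pb(s) + Mn2+(aq); thus Q = [Mn2+(aq)] / [Pb2+(aq)].
Substituting the known concentrations and solving, log [Mn2+(aq)] = −2.056 and [Mn2+(aq)] = 0.0088 M.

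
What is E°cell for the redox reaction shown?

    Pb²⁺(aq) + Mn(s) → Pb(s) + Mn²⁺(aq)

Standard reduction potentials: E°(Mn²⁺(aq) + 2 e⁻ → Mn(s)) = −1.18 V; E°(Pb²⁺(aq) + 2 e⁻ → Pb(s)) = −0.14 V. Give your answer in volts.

In the reaction as written, Pb²⁺(aq) is reduced (cathode) and Mn²⁺(aq) is produced by oxidation at the anode.
E°cell = E°(cathode) − E°(anode) = −0.14 − (−1.18) = +1.04 V.

+1.04 V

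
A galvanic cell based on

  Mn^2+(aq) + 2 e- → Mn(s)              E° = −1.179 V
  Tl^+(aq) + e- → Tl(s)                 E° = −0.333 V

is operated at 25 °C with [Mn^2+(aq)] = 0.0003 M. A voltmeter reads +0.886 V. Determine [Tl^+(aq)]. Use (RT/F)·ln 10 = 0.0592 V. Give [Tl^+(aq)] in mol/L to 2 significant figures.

0.082 M

Tl⁺/Tl is the cathode (higher E°); E°cell = −0.333 − (−1.179) = +0.846 V with n = 2.
From the Nernst equation, log Q = n(E° − E)/0.0592 = 2·(+0.846 − (+0.886))/0.0592 = −1.351.
For 2 Tl^+(aq) + Mn(s) → 2 Tl(s) + Mn^2+(aq), the reaction quotient is Q = [Mn^2+(aq)] / [Tl^+(aq)]^2.
Solving for the unknown gives log [Tl^+(aq)] = −1.086, so [Tl^+(aq)] ≈ 0.082 M.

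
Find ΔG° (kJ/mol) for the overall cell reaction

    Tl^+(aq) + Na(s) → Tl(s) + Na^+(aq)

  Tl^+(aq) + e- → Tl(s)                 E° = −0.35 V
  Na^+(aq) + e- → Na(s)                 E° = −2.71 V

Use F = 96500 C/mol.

In the reaction as written Tl^+(aq) is reduced, so the Tl⁺/Tl couple is the cathode and Na⁺/Na is the anode.
E°cell = −0.35 − (−2.71) = +2.36 V; balancing electrons gives n = 1.
ΔG° = −nFE°cell = −(1)(96500)(+2.36) J/mol = −228 kJ/mol.

−228 kJ/mol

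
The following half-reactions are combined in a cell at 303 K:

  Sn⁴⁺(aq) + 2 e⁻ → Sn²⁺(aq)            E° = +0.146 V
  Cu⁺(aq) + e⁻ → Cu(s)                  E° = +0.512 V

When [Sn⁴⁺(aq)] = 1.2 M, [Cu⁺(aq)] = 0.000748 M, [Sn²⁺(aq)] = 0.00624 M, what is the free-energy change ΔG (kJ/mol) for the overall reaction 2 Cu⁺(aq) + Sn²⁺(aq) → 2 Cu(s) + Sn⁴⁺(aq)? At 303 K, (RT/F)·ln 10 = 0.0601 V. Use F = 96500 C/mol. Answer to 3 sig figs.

−21.1 kJ/mol

The standard cell potential is +0.512 − (+0.146) = +0.366 V, with n = 2 electrons in the balanced equation.
Here Q = [Sn⁴⁺(aq)] / ([Cu⁺(aq)]^2·[Sn²⁺(aq)]) = 3.44×10^8 (log Q = 8.536), giving E = +0.366 − (0.0601/2)·(8.536) = +0.1095 V.
Finally ΔG = −nFE = −(2)(96500 C/mol)(+0.1095 V) = −21.1 kJ/mol.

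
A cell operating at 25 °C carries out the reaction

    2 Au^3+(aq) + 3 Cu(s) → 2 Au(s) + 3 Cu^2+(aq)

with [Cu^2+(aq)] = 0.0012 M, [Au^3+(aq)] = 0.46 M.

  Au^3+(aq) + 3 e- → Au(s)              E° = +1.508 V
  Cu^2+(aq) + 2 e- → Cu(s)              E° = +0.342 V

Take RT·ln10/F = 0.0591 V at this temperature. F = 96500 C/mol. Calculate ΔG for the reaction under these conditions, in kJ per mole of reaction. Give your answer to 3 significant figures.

−721 kJ/mol

E°cell = +1.508 − (+0.342) = +1.166 V; the balanced reaction transfers n = 6 electrons.
Q = [Cu^2+(aq)]^3 / [Au^3+(aq)]^2 = 8.17×10^−9, so log Q = −8.088 and E = +1.166 − (0.0591/6)(−8.088) = +1.2457 V.
Then ΔG = −nFE = −6 × 96500 × +1.2457 J/mol = −721 kJ/mol.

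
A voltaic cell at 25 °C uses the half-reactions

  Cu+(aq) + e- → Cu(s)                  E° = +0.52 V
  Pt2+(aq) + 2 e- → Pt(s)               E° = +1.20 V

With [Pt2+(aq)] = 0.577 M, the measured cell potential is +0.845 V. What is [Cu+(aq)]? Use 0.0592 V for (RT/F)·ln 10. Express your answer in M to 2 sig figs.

0.0012 M

The Pt²⁺/Pt couple has the larger reduction potential, so it is the cathode: E°cell = +1.20 − (+0.52) = +0.68 V and n = 2.
Rearranging E = E° − (0.0592/n)·log Q gives log Q = 2(+0.68 − (+0.845))/0.0592 = −5.574.
Balancing electrons gives Pt2+(aq) + 2 Cu(s) → Pt(s) + 2 Cu+(aq); thus Q = [Cu+(aq)]^2 / [Pt2+(aq)].
Solving for the unknown gives log [Cu+(aq)] = −2.906, so [Cu+(aq)] ≈ 0.0012 M.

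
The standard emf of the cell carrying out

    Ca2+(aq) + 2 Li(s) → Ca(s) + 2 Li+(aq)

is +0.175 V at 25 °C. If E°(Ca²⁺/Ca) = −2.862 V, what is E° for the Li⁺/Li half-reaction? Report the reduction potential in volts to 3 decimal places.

In the reaction as written the Ca²⁺/Ca couple is reduced (cathode) and Li⁺/Li is oxidized (anode), so E°cell = E°(Ca²⁺/Ca) − E°(Li⁺/Li).
E°(Li⁺/Li) = E°(cathode) − E°cell = −2.862 − (+0.175) = −3.037 V.

−3.037 V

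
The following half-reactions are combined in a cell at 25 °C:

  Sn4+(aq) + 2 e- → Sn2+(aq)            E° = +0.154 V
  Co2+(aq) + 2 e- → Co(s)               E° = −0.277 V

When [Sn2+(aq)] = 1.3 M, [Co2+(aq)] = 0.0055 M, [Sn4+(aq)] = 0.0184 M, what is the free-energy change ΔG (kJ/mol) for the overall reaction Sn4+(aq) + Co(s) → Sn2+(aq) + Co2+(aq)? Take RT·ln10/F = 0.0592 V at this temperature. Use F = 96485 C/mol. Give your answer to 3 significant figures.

With Sn⁴⁺/Sn²⁺ reduced at the cathode, E°cell = +0.154 − (−0.277) = +0.431 V and n = 2.
Q = ([Sn2+(aq)]·[Co2+(aq)]) / [Sn4+(aq)] = 0.389, so log Q = −0.411 and E = +0.431 − (0.0592/2)(−0.411) = +0.4432 V.
ΔG = −nFE = −(2)(96485)(+0.4432) J/mol = −85.5 kJ/mol.

−85.5 kJ/mol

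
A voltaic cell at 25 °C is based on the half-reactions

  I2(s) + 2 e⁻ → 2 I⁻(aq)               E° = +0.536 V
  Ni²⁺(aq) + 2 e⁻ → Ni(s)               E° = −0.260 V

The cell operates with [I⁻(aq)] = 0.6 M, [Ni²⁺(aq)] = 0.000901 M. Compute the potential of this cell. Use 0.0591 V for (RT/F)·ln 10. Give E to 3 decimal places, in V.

Since E°(I₂/I⁻) > E°(Ni²⁺/Ni), I₂/I⁻ serves as the cathode.
E°cell = E°cat − E°an = +0.536 − (−0.260) = +0.796 V; n = 2.
Balancing gives I2(s) + Ni(s) → 2 I⁻(aq) + Ni²⁺(aq); hence Q = [I⁻(aq)]^2·[Ni²⁺(aq)] = 0.000324 (log Q = −3.489).
E = E° − (0.0591/n)·log Q = +0.796 − (0.0591/2)(−3.489) = +0.899 V.

+0.899 V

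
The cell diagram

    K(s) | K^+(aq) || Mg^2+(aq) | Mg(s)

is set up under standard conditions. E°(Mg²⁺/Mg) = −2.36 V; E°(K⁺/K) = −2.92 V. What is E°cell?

By convention the left-hand electrode in cell notation is the anode (oxidation) and the right-hand electrode is the cathode (reduction).
E°cell = E°(right) − E°(left) = −2.36 − (−2.92) = +0.56 V.

+0.56 V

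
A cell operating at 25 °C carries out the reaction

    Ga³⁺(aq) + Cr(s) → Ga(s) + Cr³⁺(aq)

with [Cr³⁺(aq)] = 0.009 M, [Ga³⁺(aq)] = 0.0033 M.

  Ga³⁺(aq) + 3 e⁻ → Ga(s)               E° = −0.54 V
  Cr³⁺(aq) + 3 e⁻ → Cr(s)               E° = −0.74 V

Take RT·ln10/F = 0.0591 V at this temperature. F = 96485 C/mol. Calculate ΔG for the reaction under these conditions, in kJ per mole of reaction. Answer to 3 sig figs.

−55.4 kJ/mol

The standard cell potential is −0.54 − (−0.74) = +0.20 V, with n = 3 electrons in the balanced equation.
Q = [Cr³⁺(aq)] / [Ga³⁺(aq)] = 2.73, so log Q = 0.436 and E = +0.20 − (0.0591/3)(0.436) = +0.1914 V.
Then ΔG = −nFE = −3 × 96485 × +0.1914 J/mol = −55.4 kJ/mol.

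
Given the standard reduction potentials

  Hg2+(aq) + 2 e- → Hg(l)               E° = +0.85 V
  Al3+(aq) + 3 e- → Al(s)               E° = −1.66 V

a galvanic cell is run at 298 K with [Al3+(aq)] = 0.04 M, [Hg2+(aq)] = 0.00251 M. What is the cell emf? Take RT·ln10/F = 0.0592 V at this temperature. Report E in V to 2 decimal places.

Hg²⁺/Hg is reduced (cathode, E° = +0.85 V) and Al³⁺/Al is oxidized (anode).
The standard potential is +0.85 − (−1.66) = +2.51 V and the balanced reaction transfers n = 6 electrons.
Balancing gives 3 Hg2+(aq) + 2 Al(s) → 3 Hg(l) + 2 Al3+(aq); hence Q = [Al3+(aq)]^2 / [Hg2+(aq)]^3 = 1.01×10^5 (log Q = 5.005).
By the Nernst equation, E = +2.51 − (0.0592/6)·(5.005) = +2.46 V.

+2.46 V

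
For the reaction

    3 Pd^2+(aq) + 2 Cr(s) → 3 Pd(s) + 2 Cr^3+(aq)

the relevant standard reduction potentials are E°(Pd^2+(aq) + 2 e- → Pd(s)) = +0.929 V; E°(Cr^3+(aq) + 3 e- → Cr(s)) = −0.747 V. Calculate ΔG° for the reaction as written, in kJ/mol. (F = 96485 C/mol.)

In the reaction as written Pd^2+(aq) is reduced, so the Pd²⁺/Pd couple is the cathode and Cr³⁺/Cr is the anode.
E°cell = +0.929 − (−0.747) = +1.676 V; balancing electrons gives n = 6.
ΔG° = −nFE°cell = −(6)(96485)(+1.676) J/mol = −970 kJ/mol.

−970 kJ/mol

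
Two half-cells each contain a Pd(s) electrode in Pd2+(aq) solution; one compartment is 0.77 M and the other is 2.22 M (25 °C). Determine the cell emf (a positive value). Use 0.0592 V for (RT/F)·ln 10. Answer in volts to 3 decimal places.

0.014 V

For a concentration cell E°cell = 0, since both electrodes use the same couple.
The compartment with the higher Pd2+(aq) concentration (2.22 M) acts as the cathode; ions are reduced there and produced at the dilute (0.77 M) anode.
With n = 2, Ecell = −(0.0592/2)·log([dilute]/[conc]) = −(0.0592/2)·log(0.77/2.22) = +0.014 V.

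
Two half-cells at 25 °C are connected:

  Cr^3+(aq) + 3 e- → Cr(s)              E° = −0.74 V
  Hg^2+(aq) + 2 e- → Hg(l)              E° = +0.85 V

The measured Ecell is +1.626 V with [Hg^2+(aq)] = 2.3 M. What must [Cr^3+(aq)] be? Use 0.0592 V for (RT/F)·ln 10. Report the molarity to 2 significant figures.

The Hg²⁺/Hg couple has the larger reduction potential, so it is the cathode: E°cell = +0.85 − (−0.74) = +1.59 V and n = 6.
From the Nernst equation, log Q = n(E° − E)/0.0592 = 6·(+1.59 − (+1.626))/0.0592 = −3.649.
Balancing electrons gives 3 Hg^2+(aq) + 2 Cr(s) → 3 Hg(l) + 2 Cr^3+(aq); thus Q = [Cr^3+(aq)]^2 / [Hg^2+(aq)]^3.
Substituting the known concentrations and solving, log [Cr^3+(aq)] = −1.282 and [Cr^3+(aq)] = 0.052 M.

0.052 M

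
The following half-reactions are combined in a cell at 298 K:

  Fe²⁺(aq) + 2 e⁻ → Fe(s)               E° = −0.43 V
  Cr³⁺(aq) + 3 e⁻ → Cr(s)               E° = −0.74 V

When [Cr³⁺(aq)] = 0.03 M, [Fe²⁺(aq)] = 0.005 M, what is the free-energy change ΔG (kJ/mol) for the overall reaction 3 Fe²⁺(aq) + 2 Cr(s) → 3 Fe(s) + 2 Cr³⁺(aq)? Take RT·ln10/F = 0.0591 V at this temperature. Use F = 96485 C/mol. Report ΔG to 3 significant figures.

−157 kJ/mol

The standard cell potential is −0.43 − (−0.74) = +0.31 V, with n = 6 electrons in the balanced equation.
Here Q = [Cr³⁺(aq)]^2 / [Fe²⁺(aq)]^3 = 7.2×10^3 (log Q = 3.857), giving E = +0.31 − (0.0591/6)·(3.857) = +0.2720 V.
Then ΔG = −nFE = −6 × 96485 × +0.2720 J/mol = −157 kJ/mol.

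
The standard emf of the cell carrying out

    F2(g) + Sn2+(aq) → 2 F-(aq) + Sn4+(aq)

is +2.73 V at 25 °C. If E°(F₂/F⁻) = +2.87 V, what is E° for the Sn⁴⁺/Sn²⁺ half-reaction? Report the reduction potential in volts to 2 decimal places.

+0.14 V

In the reaction as written the F₂/F⁻ couple is reduced (cathode) and Sn⁴⁺/Sn²⁺ is oxidized (anode), so E°cell = E°(F₂/F⁻) − E°(Sn⁴⁺/Sn²⁺).
E°(Sn⁴⁺/Sn²⁺) = E°(cathode) − E°cell = +2.87 − (+2.73) = +0.14 V.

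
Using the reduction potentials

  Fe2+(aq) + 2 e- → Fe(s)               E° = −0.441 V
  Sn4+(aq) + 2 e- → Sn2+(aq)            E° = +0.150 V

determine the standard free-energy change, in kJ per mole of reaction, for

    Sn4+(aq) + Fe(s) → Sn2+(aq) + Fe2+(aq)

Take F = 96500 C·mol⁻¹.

−114 kJ/mol

In the reaction as written Sn4+(aq) is reduced, so the Sn⁴⁺/Sn²⁺ couple is the cathode and Fe²⁺/Fe is the anode.
E°cell = +0.150 − (−0.441) = +0.591 V; balancing electrons gives n = 2.
ΔG° = −nFE°cell = −(2)(96500)(+0.591) J/mol = −114 kJ/mol.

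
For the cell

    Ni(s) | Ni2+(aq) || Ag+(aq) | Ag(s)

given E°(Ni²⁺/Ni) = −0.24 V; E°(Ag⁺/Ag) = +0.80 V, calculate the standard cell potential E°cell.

By convention the left-hand electrode in cell notation is the anode (oxidation) and the right-hand electrode is the cathode (reduction).
E°cell = E°(right) − E°(left) = +0.80 − (−0.24) = +1.04 V.

+1.04 V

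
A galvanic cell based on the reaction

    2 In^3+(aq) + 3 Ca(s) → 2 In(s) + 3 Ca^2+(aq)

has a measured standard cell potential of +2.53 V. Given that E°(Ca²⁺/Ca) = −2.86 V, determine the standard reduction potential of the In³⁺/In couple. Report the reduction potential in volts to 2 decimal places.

−0.33 V

In the reaction as written the In³⁺/In couple is reduced (cathode) and Ca²⁺/Ca is oxidized (anode), so E°cell = E°(In³⁺/In) − E°(Ca²⁺/Ca).
E°(In³⁺/In) = E°cell + E°(anode) = +2.53 + (−2.86) = −0.33 V.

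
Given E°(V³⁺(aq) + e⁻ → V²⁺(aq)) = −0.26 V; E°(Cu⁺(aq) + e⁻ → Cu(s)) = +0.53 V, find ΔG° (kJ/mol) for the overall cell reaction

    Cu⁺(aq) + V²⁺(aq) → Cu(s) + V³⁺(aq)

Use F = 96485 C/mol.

In the reaction as written Cu⁺(aq) is reduced, so the Cu⁺/Cu couple is the cathode and V³⁺/V²⁺ is the anode.
E°cell = +0.53 − (−0.26) = +0.79 V; balancing electrons gives n = 1.
ΔG° = −nFE°cell = −(1)(96485)(+0.79) J/mol = −76.2 kJ/mol.

−76.2 kJ/mol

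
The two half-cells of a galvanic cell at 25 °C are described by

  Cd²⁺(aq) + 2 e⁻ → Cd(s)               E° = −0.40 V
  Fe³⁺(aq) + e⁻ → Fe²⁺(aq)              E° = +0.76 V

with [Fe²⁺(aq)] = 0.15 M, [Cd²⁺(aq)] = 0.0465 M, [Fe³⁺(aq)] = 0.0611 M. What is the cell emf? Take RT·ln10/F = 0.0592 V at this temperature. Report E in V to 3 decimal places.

+1.176 V

Since E°(Fe³⁺/Fe²⁺) > E°(Cd²⁺/Cd), Fe³⁺/Fe²⁺ serves as the cathode.
The standard potential is +0.76 − (−0.40) = +1.16 V and the balanced reaction transfers n = 2 electrons.
The balanced reaction is 2 Fe³⁺(aq) + Cd(s) → 2 Fe²⁺(aq) + Cd²⁺(aq), so Q = ([Fe²⁺(aq)]^2·[Cd²⁺(aq)]) / [Fe³⁺(aq)]^2 = 0.28 and log Q = −0.552.
Applying E = E° − (RT ln10/nF)·log Q gives +1.16 − (0.0592/2)(−0.552) = +1.176 V.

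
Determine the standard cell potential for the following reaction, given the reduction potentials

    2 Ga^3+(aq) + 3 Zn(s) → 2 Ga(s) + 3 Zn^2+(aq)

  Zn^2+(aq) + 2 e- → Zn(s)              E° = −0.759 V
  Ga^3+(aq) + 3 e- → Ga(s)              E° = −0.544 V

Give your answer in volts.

+0.215 V

In the reaction as written, Ga^3+(aq) is reduced (cathode) and Zn^2+(aq) is produced by oxidation at the anode.
E°cell = E°(cathode) − E°(anode) = −0.544 − (−0.759) = +0.215 V.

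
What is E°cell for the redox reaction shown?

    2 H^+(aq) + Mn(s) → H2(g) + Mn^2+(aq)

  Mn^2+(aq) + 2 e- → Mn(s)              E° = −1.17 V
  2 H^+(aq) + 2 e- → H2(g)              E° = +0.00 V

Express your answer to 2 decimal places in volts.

+1.17 V

In the reaction as written, H^+(aq) is reduced (cathode) and Mn^2+(aq) is produced by oxidation at the anode.
E°cell = E°(cathode) − E°(anode) = +0.00 − (−1.17) = +1.17 V.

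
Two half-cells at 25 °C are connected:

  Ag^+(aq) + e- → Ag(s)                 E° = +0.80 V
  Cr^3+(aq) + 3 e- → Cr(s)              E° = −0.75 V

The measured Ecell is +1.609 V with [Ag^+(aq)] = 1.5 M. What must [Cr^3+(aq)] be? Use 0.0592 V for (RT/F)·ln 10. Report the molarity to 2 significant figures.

0.0035 M

Ag⁺/Ag is the cathode (higher E°); E°cell = +0.80 − (−0.75) = +1.55 V with n = 3.
Rearranging E = E° − (0.0592/n)·log Q gives log Q = 3(+1.55 − (+1.609))/0.0592 = −2.990.
Balancing electrons gives 3 Ag^+(aq) + Cr(s) → 3 Ag(s) + Cr^3+(aq); thus Q = [Cr^3+(aq)] / [Ag^+(aq)]^3.
Solving for the unknown gives log [Cr^3+(aq)] = −2.462, so [Cr^3+(aq)] ≈ 0.0035 M.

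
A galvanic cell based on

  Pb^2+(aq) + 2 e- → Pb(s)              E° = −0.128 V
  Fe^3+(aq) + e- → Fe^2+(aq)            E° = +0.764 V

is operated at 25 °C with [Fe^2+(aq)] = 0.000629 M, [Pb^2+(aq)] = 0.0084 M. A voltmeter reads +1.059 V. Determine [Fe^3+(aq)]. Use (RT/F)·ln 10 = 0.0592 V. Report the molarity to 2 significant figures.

0.038 M

The Fe³⁺/Fe²⁺ couple has the larger reduction potential, so it is the cathode: E°cell = +0.764 − (−0.128) = +0.892 V and n = 2.
Rearranging E = E° − (0.0592/n)·log Q gives log Q = 2(+0.892 − (+1.059))/0.0592 = −5.642.
The balanced reaction is 2 Fe^3+(aq) + Pb(s) → 2 Fe^2+(aq) + Pb^2+(aq), so Q = ([Fe^2+(aq)]^2·[Pb^2+(aq)]) / [Fe^3+(aq)]^2.
Isolating [Fe^3+(aq)] in Q = 10^{−5.642} yields log [Fe^3+(aq)] = −1.418, i.e. 0.038 M.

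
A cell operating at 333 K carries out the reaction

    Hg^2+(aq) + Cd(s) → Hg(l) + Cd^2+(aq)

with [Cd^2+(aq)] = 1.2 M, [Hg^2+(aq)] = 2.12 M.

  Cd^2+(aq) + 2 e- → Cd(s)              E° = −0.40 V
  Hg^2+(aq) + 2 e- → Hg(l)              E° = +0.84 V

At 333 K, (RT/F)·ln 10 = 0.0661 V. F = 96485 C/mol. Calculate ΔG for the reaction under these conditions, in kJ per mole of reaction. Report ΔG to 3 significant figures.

−241 kJ/mol

E°cell = +0.84 − (−0.40) = +1.24 V; the balanced reaction transfers n = 2 electrons.
The reaction quotient is [Cd^2+(aq)] / [Hg^2+(aq)] = 0.566; by Nernst, E = +1.24 − (0.0661/2)(−0.247) = +1.2482 V.
Finally ΔG = −nFE = −(2)(96485 C/mol)(+1.2482 V) = −241 kJ/mol.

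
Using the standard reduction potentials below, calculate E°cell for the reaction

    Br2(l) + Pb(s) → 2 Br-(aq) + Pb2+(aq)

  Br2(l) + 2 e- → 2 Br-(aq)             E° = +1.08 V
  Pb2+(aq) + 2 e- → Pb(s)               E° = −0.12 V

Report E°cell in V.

+1.20 V

In the reaction as written, Br2(l) is reduced (cathode) and Pb2+(aq) is produced by oxidation at the anode.
E°cell = E°(cathode) − E°(anode) = +1.08 − (−0.12) = +1.20 V.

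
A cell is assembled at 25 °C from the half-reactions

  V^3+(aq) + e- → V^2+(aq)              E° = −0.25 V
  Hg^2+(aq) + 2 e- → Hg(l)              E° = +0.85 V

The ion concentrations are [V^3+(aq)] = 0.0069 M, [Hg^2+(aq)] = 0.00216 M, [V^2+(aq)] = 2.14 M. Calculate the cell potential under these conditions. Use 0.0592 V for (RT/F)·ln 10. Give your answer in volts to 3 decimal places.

The Hg²⁺/Hg couple has the more positive E°, so it is the cathode; V³⁺/V²⁺ is the anode.
E°cell = +0.85 − (−0.25) = +1.10 V, with n = 2 electrons transferred.
Balancing gives Hg^2+(aq) + 2 V^2+(aq) → Hg(l) + 2 V^3+(aq); hence Q = [V^3+(aq)]^2 / ([Hg^2+(aq)]·[V^2+(aq)]^2) = 0.00481 (log Q = −2.318).
By the Nernst equation, E = +1.10 − (0.0592/2)·(−2.318) = +1.169 V.

+1.169 V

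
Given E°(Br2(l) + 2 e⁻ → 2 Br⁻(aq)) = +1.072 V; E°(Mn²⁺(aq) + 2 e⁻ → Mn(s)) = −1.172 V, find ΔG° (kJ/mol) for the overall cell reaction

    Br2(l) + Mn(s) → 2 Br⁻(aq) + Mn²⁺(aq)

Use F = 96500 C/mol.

−433 kJ/mol

In the reaction as written Br2(l) is reduced, so the Br₂/Br⁻ couple is the cathode and Mn²⁺/Mn is the anode.
E°cell = +1.072 − (−1.172) = +2.244 V; balancing electrons gives n = 2.
ΔG° = −nFE°cell = −(2)(96500)(+2.244) J/mol = −433 kJ/mol.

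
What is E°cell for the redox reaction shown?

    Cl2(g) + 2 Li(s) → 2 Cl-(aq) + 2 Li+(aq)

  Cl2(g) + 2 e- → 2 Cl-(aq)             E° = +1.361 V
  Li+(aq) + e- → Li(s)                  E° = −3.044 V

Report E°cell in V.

+4.405 V

In the reaction as written, Cl2(g) is reduced (cathode) and Li+(aq) is produced by oxidation at the anode.
E°cell = E°(cathode) − E°(anode) = +1.361 − (−3.044) = +4.405 V.
The positive value indicates the reaction is spontaneous as written.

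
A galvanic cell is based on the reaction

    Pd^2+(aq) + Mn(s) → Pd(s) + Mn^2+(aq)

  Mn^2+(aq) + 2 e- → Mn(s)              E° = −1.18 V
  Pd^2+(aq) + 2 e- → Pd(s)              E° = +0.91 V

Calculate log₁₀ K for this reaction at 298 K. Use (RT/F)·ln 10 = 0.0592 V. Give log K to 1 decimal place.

log K = 70.6

The Pd²⁺/Pd couple is reduced (cathode); E°cell = +0.91 − (−1.18) = +2.09 V with n = 2.
At equilibrium E = 0, so log K = nE°cell / 0.0592 = (2)(+2.09) / 0.0592 = 70.6.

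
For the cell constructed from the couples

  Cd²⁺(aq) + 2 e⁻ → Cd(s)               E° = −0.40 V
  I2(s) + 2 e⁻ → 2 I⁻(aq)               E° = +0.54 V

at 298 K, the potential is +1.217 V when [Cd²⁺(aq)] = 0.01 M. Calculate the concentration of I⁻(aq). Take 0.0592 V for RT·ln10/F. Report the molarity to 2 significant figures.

With I₂/I⁻ at the cathode and Cd²⁺/Cd at the anode, E°cell = +0.54 − (−0.40) = +0.94 V (n = 2).
From the Nernst equation, log Q = n(E° − E)/0.0592 = 2·(+0.94 − (+1.217))/0.0592 = −9.358.
Balancing electrons gives I2(s) + Cd(s) → 2 I⁻(aq) + Cd²⁺(aq); thus Q = [I⁻(aq)]^2·[Cd²⁺(aq)].
Isolating [I⁻(aq)] in Q = 10^{−9.358} yields log [I⁻(aq)] = −3.679, i.e. 0.00021 M.

0.00021 M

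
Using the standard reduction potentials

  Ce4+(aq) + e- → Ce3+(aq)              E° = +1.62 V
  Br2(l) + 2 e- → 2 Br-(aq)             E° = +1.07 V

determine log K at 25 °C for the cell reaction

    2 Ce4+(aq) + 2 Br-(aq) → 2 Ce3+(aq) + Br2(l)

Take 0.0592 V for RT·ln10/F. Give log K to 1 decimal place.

log K = 18.6

The Ce⁴⁺/Ce³⁺ couple is reduced (cathode); E°cell = +1.62 − (+1.07) = +0.55 V with n = 2.
At equilibrium E = 0, so log K = nE°cell / 0.0592 = (2)(+0.55) / 0.0592 = 18.6.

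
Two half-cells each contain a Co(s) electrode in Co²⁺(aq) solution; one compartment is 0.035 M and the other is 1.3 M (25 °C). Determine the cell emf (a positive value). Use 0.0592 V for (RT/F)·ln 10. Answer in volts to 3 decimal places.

0.046 V

For a concentration cell E°cell = 0, since both electrodes use the same couple.
The compartment with the higher Co²⁺(aq) concentration (1.3 M) acts as the cathode; ions are reduced there and produced at the dilute (0.035 M) anode.
With n = 2, Ecell = −(0.0592/2)·log([dilute]/[conc]) = −(0.0592/2)·log(0.035/1.3) = +0.046 V.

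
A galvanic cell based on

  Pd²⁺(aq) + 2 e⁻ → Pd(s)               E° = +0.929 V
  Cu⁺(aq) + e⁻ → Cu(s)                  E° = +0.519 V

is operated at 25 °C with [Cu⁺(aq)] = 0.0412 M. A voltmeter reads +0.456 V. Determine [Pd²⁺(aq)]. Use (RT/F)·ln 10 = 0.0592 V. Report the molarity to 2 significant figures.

Pd²⁺/Pd is the cathode (higher E°); E°cell = +0.929 − (+0.519) = +0.410 V with n = 2.
Since E = E° − (0.0592/n)·log Q, log Q = n(E° − E)/0.0592 = −1.554.
For Pd²⁺(aq) + 2 Cu(s) → Pd(s) + 2 Cu⁺(aq), the reaction quotient is Q = [Cu⁺(aq)]^2 / [Pd²⁺(aq)].
Solving for the unknown gives log [Pd²⁺(aq)] = −1.216, so [Pd²⁺(aq)] ≈ 0.061 M.

0.061 M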